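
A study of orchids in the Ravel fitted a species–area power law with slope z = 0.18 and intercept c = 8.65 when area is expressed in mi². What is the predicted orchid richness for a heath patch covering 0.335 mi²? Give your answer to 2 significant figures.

7.1

S = 8.65 × 0.335^0.18 = 8.65 × 0.8213 ≈ 7.104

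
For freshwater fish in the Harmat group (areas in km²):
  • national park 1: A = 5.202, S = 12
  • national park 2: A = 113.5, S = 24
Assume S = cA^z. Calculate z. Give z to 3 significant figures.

Taking logs: ln S = ln c + z ln A, so z = (ln S₂ − ln S₁)/(ln A₂ − ln A₁).
z = ln(24/12) / ln(113.5/5.202) = ln(2) / ln(21.82) = 0.6931 / 3.0828 = 0.2248

0.225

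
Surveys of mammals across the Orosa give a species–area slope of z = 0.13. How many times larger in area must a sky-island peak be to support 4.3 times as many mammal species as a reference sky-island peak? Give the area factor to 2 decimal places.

74616.40

(A₂/A₁)^0.13 = 4.3, so A₂/A₁ = 4.3^(1/0.13) = 4.3^7.692
ln(A₂/A₁) = ln 4.3 / 0.13 = 1.4586 / 0.13 = 11.2201
A₂/A₁ = e^11.2201 ≈ 74616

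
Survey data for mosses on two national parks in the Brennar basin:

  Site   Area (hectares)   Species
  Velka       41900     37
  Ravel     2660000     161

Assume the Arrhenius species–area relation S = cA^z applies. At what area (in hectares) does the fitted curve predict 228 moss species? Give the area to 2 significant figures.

z = ln(161/37) / ln(2660000/41900) = 1.4705 / 4.1508 = 0.3543
c = 37 / 41900^0.3543 = 37 / 43.4 = 0.8525
A = (228/0.8525)^(1/0.3543) ⇒ ln A = ln(267.4)/0.3543 = 15.7760
A = e^15.7760 ≈ 7102683 hectares

7100000 hectares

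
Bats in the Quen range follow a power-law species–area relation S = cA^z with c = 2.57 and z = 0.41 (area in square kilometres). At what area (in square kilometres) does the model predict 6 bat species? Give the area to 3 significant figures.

7.91 square kilometres

6 = 2.57 × A^0.41  ⇒  A^0.41 = 6/2.57 = 2.335
ln A = ln(2.335) / 0.41 = 0.8479 / 0.41 = 2.0679
A = e^2.0679 ≈ 7.908 square kilometres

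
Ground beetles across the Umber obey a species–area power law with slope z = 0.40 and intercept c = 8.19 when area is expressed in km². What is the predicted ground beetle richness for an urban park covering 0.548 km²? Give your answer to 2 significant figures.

6.4

S = 8.19 × 0.548^0.4
ln S = ln 8.19 + 0.4 × ln 0.548 = 2.1029 + 0.4 × -0.6015 = 1.8623
S = e^1.8623 ≈ 6.439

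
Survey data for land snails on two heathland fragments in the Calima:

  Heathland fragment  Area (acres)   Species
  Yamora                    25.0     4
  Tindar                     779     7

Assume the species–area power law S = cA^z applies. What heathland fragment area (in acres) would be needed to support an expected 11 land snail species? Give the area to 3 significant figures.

12500 acres

z = ln(7/4) / ln(779/25) = 0.5596 / 3.4391 = 0.1627
c = 4 / 25^0.1627 = 4 / 1.688 = 2.369
A = (11/2.369)^(1/0.1627) ⇒ ln A = ln(4.643)/0.1627 = 9.4357
A = e^9.4357 ≈ 12528 acres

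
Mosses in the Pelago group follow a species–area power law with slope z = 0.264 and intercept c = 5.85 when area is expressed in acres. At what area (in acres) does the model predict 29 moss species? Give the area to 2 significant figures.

29 = 5.85 × A^0.264  ⇒  A^0.264 = 29/5.85 = 4.957
ln A = ln(4.957) / 0.264 = 1.6009 / 0.264 = 6.0638
A = e^6.0638 ≈ 430 acres

430 acres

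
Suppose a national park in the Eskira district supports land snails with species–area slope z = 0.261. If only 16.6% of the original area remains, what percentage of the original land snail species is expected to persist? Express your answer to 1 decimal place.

S_new/S_old = (A_new/A_old)^z = 0.166^0.261
= exp(0.261 × ln 0.166) = exp(0.261 × -1.7958) = exp(-0.4687) ≈ 0.6258

62.6%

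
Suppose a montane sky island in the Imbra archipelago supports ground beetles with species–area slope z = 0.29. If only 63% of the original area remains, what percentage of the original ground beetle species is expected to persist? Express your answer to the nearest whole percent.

S_new/S_old = (A_new/A_old)^z = 0.63^0.29
= exp(0.29 × ln 0.63) = exp(0.29 × -0.4620) = exp(-0.1340) ≈ 0.8746

87%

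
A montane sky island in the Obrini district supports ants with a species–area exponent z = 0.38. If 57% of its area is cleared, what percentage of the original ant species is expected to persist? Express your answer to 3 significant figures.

72.6%

S_new/S_old = (A_new/A_old)^z = 0.43^0.38
= exp(0.38 × ln 0.43) = exp(0.38 × -0.8440) = exp(-0.3207) ≈ 0.7256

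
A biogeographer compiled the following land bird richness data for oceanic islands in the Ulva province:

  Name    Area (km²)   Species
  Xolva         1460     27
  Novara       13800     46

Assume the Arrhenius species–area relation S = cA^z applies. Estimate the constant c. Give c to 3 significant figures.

z = ln(S₂/S₁) / ln(A₂/A₁) = ln(46/27) / ln(13800/1460) = 0.5328 / 2.2462 = 0.2372
c = S₁ / A₁^z = 27 / 1460^0.2372 = 27 / 5.631 = 4.795

4.79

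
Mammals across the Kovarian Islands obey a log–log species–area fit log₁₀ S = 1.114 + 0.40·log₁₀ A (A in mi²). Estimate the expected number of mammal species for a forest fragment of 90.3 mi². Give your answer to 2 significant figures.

79

S = 13 × 90.3^0.4
ln S = ln 13 + 0.4 × ln 90.3 = 2.5651 + 0.4 × 4.5031 = 4.3663
S = e^4.3663 ≈ 78.75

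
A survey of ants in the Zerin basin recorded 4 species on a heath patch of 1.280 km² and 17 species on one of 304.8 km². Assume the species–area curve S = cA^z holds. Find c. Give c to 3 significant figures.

z = ln(S₂/S₁) / ln(A₂/A₁) = ln(17/4) / ln(304.8/1.28) = 1.4469 / 5.4728 = 0.2644
c = S₁ / A₁^z = 4 / 1.28^0.2644 = 4 / 1.067 = 3.747

3.75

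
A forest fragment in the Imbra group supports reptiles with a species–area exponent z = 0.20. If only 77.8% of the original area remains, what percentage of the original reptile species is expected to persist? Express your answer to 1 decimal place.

S_new/S_old = (A_new/A_old)^z = 0.778^0.2
= exp(0.2 × ln 0.778) = exp(0.2 × -0.2510) = exp(-0.0502) ≈ 0.951

95.1%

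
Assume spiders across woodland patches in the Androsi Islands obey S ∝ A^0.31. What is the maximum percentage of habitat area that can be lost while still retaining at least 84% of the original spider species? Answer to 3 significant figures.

Need (A_new/A_old)^0.31 = 0.84, so A_new/A_old = 0.84^(1/0.31) = 0.84^3.226
ln(A_new/A_old) = ln 0.84 / 0.31 = -0.1744 / 0.31 = -0.5624
A_new/A_old = e^-0.5624 ≈ 0.5698
Fraction that can be lost = 1 − 0.5698 = 0.4302

43.0%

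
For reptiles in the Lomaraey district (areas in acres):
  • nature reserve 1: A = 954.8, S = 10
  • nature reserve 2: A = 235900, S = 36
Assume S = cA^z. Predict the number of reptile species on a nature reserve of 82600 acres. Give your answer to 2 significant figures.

z = ln(36/10) / ln(235900/954.8) = 1.2809 / 5.5097 = 0.2325
c = 10 / 954.8^0.2325 = 10 / 4.929 = 2.029
S₃ = 2.029 × 82600^0.2325 = 2.029 × 13.9 ≈ 28.21

28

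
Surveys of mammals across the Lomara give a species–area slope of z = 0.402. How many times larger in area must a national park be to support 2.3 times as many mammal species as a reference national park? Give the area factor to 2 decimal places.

(A₂/A₁)^0.402 = 2.3, so A₂/A₁ = 2.3^(1/0.402) = 2.3^2.488
ln(A₂/A₁) = ln 2.3 / 0.402 = 0.8329 / 0.402 = 2.0719
A₂/A₁ = e^2.0719 ≈ 7.94

7.94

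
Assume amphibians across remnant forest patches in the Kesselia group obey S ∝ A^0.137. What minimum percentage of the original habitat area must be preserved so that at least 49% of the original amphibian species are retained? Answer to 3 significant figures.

0.548%

Need (A_new/A_old)^0.137 = 0.49, so A_new/A_old = 0.49^(1/0.137) = 0.49^7.299
ln(A_new/A_old) = ln 0.49 / 0.137 = -0.7133 / 0.137 = -5.2069
A_new/A_old = e^-5.2069 ≈ 0.005478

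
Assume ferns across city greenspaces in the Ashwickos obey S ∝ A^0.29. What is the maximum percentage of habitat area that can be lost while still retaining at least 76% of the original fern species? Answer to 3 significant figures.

Need (A_new/A_old)^0.29 = 0.76, so A_new/A_old = 0.76^(1/0.29) = 0.76^3.448
ln(A_new/A_old) = ln 0.76 / 0.29 = -0.2744 / 0.29 = -0.9463
A_new/A_old = e^-0.9463 ≈ 0.3882
Fraction that can be lost = 1 − 0.3882 = 0.6118

61.2%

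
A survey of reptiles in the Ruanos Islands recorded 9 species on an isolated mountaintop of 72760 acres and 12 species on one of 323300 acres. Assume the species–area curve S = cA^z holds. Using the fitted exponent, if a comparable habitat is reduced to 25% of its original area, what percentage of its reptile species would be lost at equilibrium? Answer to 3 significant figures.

23.5%

z = ln(12/9) / ln(323300/72760) = 0.2877 / 1.4914 = 0.1929
S_new/S_old = (A_new/A_old)^z = 0.25^0.1929 = exp(0.1929 × -1.3863) = 0.7654
Fraction lost = 1 − 0.7654 = 0.2346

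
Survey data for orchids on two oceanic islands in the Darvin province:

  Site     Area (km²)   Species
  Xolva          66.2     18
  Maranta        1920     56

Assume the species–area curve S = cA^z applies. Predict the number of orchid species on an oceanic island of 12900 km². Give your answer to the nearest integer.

106

z = ln(56/18) / ln(1920/66.2) = 1.1350 / 3.3674 = 0.3370
c = 18 / 66.2^0.3370 = 18 / 4.109 = 4.381
S₃ = 4.381 × 12900^0.3370 = 4.381 × 24.29 ≈ 106.4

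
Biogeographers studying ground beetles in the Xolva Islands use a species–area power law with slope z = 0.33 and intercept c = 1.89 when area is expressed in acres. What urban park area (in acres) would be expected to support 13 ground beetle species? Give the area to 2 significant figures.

13 = 1.89 × A^0.33  ⇒  A^0.33 = 13/1.89 = 6.878
ln A = ln(6.878) / 0.33 = 1.9284 / 0.33 = 5.8436
A = e^5.8436 ≈ 345 acres

350 acres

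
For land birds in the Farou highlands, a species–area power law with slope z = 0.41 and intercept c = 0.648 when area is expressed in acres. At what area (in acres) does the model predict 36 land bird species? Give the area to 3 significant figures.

18000 acres

36 = 0.648 × A^0.41  ⇒  A^0.41 = 36/0.648 = 55.56
ln A = ln(55.56) / 0.41 = 4.0174 / 0.41 = 9.7985
A = e^9.7985 ≈ 18007 acres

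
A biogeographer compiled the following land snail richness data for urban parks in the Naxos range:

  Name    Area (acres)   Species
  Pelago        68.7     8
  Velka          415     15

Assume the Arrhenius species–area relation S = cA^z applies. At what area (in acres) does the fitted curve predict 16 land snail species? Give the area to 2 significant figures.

500 acres

z = ln(15/8) / ln(415/68.7) = 0.6286 / 1.7985 = 0.3495
c = 8 / 68.7^0.3495 = 8 / 4.386 = 1.824
A = (16/1.824)^(1/0.3495) ⇒ ln A = ln(8.771)/0.3495 = 6.2129
A = e^6.2129 ≈ 499.2 acres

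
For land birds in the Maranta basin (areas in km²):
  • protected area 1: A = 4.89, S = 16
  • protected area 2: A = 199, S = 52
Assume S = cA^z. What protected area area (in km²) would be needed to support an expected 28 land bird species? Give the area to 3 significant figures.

28.4 km²

z = ln(52/16) / ln(199/4.89) = 1.1787 / 3.7061 = 0.3180
c = 16 / 4.89^0.3180 = 16 / 1.657 = 9.658
A = (28/9.658)^(1/0.3180) ⇒ ln A = ln(2.899)/0.3180 = 3.3468
A = e^3.3468 ≈ 28.41 km²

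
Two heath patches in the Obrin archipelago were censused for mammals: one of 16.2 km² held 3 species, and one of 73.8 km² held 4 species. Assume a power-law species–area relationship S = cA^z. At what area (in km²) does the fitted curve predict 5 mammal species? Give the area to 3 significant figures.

239 km²

z = ln(4/3) / ln(73.8/16.2) = 0.2877 / 1.5163 = 0.1897
c = 3 / 16.2^0.1897 = 3 / 1.696 = 1.769
A = (5/1.769)^(1/0.1897) ⇒ ln A = ln(2.827)/0.1897 = 5.4775
A = e^5.4775 ≈ 239.3 km²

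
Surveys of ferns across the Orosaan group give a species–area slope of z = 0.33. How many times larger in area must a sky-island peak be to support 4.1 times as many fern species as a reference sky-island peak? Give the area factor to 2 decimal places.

(A₂/A₁)^0.33 = 4.1, so A₂/A₁ = 4.1^(1/0.33) = 4.1^3.03
ln(A₂/A₁) = ln 4.1 / 0.33 = 1.4110 / 0.33 = 4.2757
A₂/A₁ = e^4.2757 ≈ 71.93

71.93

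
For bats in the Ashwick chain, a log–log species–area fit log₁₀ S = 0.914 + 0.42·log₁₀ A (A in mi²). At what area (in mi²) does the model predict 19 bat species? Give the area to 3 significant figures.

7.39 mi²

19 = 8.204 × A^0.42  ⇒  A^0.42 = 19/8.204 = 2.316
ln A = ln(2.316) / 0.42 = 0.8399 / 0.42 = 1.9997
A = e^1.9997 ≈ 7.387 mi²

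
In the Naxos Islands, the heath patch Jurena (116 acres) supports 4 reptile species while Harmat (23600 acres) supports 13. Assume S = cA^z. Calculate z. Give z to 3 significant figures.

0.222

Taking logs: ln S = ln c + z ln A, so z = (ln S₂ − ln S₁)/(ln A₂ − ln A₁).
z = ln(13/4) / ln(23600/116) = ln(3.25) / ln(203.4) = 1.1787 / 5.3154 = 0.2217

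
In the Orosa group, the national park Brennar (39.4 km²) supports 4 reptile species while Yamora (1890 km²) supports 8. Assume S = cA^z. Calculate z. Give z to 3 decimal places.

Taking logs: ln S = ln c + z ln A, so z = (ln S₂ − ln S₁)/(ln A₂ − ln A₁).
z = ln(8/4) / ln(1890/39.4) = ln(2) / ln(47.97) = 0.6931 / 3.8706 = 0.1791

0.179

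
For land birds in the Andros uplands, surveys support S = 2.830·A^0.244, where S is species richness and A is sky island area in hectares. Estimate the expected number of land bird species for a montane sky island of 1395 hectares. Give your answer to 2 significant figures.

17

S = 2.83 × 1395^0.244 = 2.83 × 5.852 ≈ 16.56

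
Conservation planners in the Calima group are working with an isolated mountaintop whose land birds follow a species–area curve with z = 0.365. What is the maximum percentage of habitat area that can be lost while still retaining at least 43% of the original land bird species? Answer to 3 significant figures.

Need (A_new/A_old)^0.365 = 0.43, so A_new/A_old = 0.43^(1/0.365) = 0.43^2.74
ln(A_new/A_old) = ln 0.43 / 0.365 = -0.8440 / 0.365 = -2.3122
A_new/A_old = e^-2.3122 ≈ 0.09904
Fraction that can be lost = 1 − 0.09904 = 0.901

90.1%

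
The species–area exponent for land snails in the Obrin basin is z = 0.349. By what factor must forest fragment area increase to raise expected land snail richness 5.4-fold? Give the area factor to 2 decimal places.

125.47

(A₂/A₁)^0.349 = 5.4, so A₂/A₁ = 5.4^(1/0.349) = 5.4^2.865
ln(A₂/A₁) = ln 5.4 / 0.349 = 1.6864 / 0.349 = 4.8321
A₂/A₁ = e^4.8321 ≈ 125.5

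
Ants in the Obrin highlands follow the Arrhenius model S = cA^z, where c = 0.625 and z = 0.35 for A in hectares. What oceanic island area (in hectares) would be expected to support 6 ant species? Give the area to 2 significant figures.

640 hectares

6 = 0.625 × A^0.35  ⇒  A^0.35 = 6/0.625 = 9.6
ln A = ln(9.6) / 0.35 = 2.2618 / 0.35 = 6.4622
A = e^6.4622 ≈ 640.5 hectares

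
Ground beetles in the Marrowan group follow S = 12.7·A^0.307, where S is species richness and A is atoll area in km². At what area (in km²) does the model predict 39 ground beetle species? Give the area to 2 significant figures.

39 km²

39 = 12.7 × A^0.307  ⇒  A^0.307 = 39/12.7 = 3.071
ln A = ln(3.071) / 0.307 = 1.1220 / 0.307 = 3.6546
A = e^3.6546 ≈ 38.65 km²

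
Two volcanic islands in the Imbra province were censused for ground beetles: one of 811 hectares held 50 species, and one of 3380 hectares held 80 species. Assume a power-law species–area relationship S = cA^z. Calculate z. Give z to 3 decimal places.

0.329

Taking logs: ln S = ln c + z ln A, so z = (ln S₂ − ln S₁)/(ln A₂ − ln A₁).
z = ln(80/50) / ln(3380/811) = ln(1.6) / ln(4.168) = 0.4700 / 1.4274 = 0.3293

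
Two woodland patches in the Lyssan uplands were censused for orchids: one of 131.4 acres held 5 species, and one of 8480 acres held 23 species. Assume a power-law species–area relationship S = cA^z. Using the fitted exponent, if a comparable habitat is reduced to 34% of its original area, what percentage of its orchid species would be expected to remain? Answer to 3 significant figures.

z = ln(23/5) / ln(8480/131.4) = 1.5261 / 4.1672 = 0.3662
S_new/S_old = (A_new/A_old)^z = 0.34^0.3662 = exp(0.3662 × -1.0788) = 0.6736

67.4%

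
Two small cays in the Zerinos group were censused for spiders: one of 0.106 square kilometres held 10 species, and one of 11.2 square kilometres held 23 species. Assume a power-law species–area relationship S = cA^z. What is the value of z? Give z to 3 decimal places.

0.179

Taking logs: ln S = ln c + z ln A, so z = (ln S₂ − ln S₁)/(ln A₂ − ln A₁).
z = ln(23/10) / ln(11.2/0.106) = ln(2.3) / ln(105.7) = 0.8329 / 4.6602 = 0.1787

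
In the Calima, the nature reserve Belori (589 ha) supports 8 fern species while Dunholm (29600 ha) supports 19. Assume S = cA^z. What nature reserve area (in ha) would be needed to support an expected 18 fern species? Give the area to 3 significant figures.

23200 ha

z = ln(19/8) / ln(29600/589) = 0.8650 / 3.9171 = 0.2208
c = 8 / 589^0.2208 = 8 / 4.09 = 1.956
A = (18/1.956)^(1/0.2208) ⇒ ln A = ln(9.202)/0.2208 = 10.0507
A = e^10.0507 ≈ 23172 ha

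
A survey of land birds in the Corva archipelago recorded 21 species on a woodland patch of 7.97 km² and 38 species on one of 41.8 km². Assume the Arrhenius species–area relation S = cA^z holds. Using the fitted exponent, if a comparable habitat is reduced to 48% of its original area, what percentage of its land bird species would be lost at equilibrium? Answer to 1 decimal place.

z = ln(38/21) / ln(41.8/7.97) = 0.5931 / 1.6572 = 0.3579
S_new/S_old = (A_new/A_old)^z = 0.48^0.3579 = exp(0.3579 × -0.7340) = 0.769
Fraction lost = 1 − 0.769 = 0.231

23.1%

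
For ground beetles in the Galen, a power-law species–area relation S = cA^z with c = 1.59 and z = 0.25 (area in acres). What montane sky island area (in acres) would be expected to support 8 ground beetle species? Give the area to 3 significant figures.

641 acres

8 = 1.59 × A^0.25  ⇒  A^0.25 = 8/1.59 = 5.031
ln A = ln(5.031) / 0.25 = 1.6157 / 0.25 = 6.4628
A = e^6.4628 ≈ 640.9 acres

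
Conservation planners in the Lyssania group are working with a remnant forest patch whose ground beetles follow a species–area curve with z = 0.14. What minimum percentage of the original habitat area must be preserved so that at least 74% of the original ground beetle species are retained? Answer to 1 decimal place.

Need (A_new/A_old)^0.14 = 0.74, so A_new/A_old = 0.74^(1/0.14) = 0.74^7.143
ln(A_new/A_old) = ln 0.74 / 0.14 = -0.3011 / 0.14 = -2.1508
A_new/A_old = e^-2.1508 ≈ 0.1164

11.6%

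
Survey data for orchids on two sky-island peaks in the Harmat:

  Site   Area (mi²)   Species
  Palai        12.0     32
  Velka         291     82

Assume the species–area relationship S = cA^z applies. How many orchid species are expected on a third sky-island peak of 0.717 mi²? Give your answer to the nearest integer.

z = ln(82/32) / ln(291/12) = 0.9410 / 3.1884 = 0.2951
c = 32 / 12^0.2951 = 32 / 2.082 = 15.37
S₃ = 15.37 × 0.717^0.2951 = 15.37 × 0.9065 ≈ 13.93

14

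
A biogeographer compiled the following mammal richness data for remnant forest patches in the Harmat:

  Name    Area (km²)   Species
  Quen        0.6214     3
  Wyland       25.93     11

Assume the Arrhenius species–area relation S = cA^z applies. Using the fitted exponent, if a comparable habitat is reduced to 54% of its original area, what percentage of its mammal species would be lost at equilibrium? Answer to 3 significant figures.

z = ln(11/3) / ln(25.93/0.6214) = 1.2993 / 3.7312 = 0.3482
S_new/S_old = (A_new/A_old)^z = 0.54^0.3482 = exp(0.3482 × -0.6162) = 0.8069
Fraction lost = 1 − 0.8069 = 0.1931

19.3%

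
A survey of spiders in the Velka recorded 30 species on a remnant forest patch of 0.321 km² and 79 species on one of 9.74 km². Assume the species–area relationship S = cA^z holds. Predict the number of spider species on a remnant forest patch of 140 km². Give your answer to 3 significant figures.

168

z = ln(79/30) / ln(9.74/0.321) = 0.9683 / 3.4126 = 0.2837
c = 30 / 0.321^0.2837 = 30 / 0.7244 = 41.41
S₃ = 41.41 × 140^0.2837 = 41.41 × 4.064 ≈ 168.3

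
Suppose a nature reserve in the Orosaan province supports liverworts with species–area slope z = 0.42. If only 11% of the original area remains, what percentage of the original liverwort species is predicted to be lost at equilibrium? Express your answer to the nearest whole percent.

60%

S_new/S_old = (A_new/A_old)^z = 0.11^0.42
= exp(0.42 × ln 0.11) = exp(0.42 × -2.2073) = exp(-0.9271) ≈ 0.3957
Fraction lost = 1 − 0.3957 = 0.6043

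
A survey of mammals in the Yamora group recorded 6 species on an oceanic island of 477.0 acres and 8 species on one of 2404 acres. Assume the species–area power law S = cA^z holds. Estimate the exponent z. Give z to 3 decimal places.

0.178

Taking logs: ln S = ln c + z ln A, so z = (ln S₂ − ln S₁)/(ln A₂ − ln A₁).
z = ln(8/6) / ln(2404/477) = ln(1.333) / ln(5.04) = 0.2877 / 1.6174 = 0.1779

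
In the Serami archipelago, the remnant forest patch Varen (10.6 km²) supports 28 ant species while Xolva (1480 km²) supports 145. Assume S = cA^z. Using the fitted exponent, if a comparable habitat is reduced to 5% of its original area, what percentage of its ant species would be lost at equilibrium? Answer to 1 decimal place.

63.1%

z = ln(145/28) / ln(1480/10.6) = 1.6445 / 4.9389 = 0.3330
S_new/S_old = (A_new/A_old)^z = 0.05^0.3330 = exp(0.3330 × -2.9957) = 0.3688
Fraction lost = 1 − 0.3688 = 0.6312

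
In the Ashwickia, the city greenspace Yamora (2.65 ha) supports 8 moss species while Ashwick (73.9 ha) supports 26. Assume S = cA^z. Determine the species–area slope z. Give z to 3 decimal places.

Taking logs: ln S = ln c + z ln A, so z = (ln S₂ − ln S₁)/(ln A₂ − ln A₁).
z = ln(26/8) / ln(73.9/2.65) = ln(3.25) / ln(27.89) = 1.1787 / 3.3282 = 0.3541

0.354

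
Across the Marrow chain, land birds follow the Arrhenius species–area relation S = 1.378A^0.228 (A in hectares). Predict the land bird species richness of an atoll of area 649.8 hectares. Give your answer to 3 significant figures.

6.03

S = 1.378 × 649.8^0.228
ln S = ln 1.378 + 0.228 × ln 649.8 = 0.3206 + 0.228 × 6.4767 = 1.7973
S = e^1.7973 ≈ 6.033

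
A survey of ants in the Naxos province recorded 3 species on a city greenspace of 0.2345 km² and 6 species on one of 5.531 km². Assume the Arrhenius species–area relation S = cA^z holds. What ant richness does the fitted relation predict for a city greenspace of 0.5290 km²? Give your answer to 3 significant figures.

z = ln(6/3) / ln(5.531/0.2345) = 0.6931 / 3.1607 = 0.2193
c = 3 / 0.2345^0.2193 = 3 / 0.7276 = 4.123
S₃ = 4.123 × 0.529^0.2193 = 4.123 × 0.8697 ≈ 3.586

3.59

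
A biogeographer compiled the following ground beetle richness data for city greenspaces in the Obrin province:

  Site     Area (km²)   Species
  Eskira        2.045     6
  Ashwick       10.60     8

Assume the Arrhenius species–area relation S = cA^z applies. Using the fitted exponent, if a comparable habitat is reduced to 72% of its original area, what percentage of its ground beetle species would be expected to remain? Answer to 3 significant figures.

94.4%

z = ln(8/6) / ln(10.6/2.045) = 0.2877 / 1.6455 = 0.1748
S_new/S_old = (A_new/A_old)^z = 0.72^0.1748 = exp(0.1748 × -0.3285) = 0.9442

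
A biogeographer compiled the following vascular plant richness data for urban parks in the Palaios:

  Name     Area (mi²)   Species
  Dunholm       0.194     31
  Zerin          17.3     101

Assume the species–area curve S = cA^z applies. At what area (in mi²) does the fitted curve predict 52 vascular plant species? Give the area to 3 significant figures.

1.39 mi²

z = ln(101/31) / ln(17.3/0.194) = 1.1811 / 4.4906 = 0.2630
c = 31 / 0.194^0.2630 = 31 / 0.6496 = 47.72
A = (52/47.72)^(1/0.2630) ⇒ ln A = ln(1.09)/0.2630 = 0.3267
A = e^0.3267 ≈ 1.386 mi²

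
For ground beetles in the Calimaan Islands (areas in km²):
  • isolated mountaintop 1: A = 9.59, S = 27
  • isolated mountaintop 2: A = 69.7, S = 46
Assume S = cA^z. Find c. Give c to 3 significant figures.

14.7

z = ln(S₂/S₁) / ln(A₂/A₁) = ln(46/27) / ln(69.7/9.59) = 0.5328 / 1.9835 = 0.2686
c = S₁ / A₁^z = 27 / 9.59^0.2686 = 27 / 1.835 = 14.71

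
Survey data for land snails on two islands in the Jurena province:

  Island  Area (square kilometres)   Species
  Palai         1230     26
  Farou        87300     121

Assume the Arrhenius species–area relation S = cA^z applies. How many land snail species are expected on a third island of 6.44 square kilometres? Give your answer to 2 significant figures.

3.9

z = ln(121/26) / ln(87300/1230) = 1.5377 / 4.2623 = 0.3608
c = 26 / 1230^0.3608 = 26 / 13.02 = 1.996
S₃ = 1.996 × 6.44^0.3608 = 1.996 × 1.958 ≈ 3.909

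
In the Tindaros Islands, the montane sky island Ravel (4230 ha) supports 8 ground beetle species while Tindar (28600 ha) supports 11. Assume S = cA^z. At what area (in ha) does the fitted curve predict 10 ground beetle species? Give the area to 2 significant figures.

z = ln(11/8) / ln(28600/4230) = 0.3185 / 1.9112 = 0.1666
c = 8 / 4230^0.1666 = 8 / 4.02 = 1.99
A = (10/1.99)^(1/0.1666) ⇒ ln A = ln(5.025)/0.1666 = 9.6892
A = e^9.6892 ≈ 16142 ha

16000 ha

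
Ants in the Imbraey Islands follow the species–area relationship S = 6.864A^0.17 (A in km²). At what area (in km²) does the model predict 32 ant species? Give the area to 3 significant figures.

32 = 6.864 × A^0.17  ⇒  A^0.17 = 32/6.864 = 4.662
ln A = ln(4.662) / 0.17 = 1.5394 / 0.17 = 9.0556
A = e^9.0556 ≈ 8566 km²

8570 km²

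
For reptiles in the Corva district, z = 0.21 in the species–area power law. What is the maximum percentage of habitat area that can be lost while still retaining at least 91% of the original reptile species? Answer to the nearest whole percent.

Need (A_new/A_old)^0.21 = 0.91, so A_new/A_old = 0.91^(1/0.21) = 0.91^4.762
ln(A_new/A_old) = ln 0.91 / 0.21 = -0.0943 / 0.21 = -0.4491
A_new/A_old = e^-0.4491 ≈ 0.6382
Fraction that can be lost = 1 − 0.6382 = 0.3618

36%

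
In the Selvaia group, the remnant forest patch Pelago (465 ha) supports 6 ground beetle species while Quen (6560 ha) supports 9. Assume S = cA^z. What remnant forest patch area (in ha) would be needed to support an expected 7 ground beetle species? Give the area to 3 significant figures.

z = ln(9/6) / ln(6560/465) = 0.4055 / 2.6467 = 0.1532
c = 6 / 465^0.1532 = 6 / 2.562 = 2.342
A = (7/2.342)^(1/0.1532) ⇒ ln A = ln(2.989)/0.1532 = 7.1483
A = e^7.1483 ≈ 1272 ha

1270 ha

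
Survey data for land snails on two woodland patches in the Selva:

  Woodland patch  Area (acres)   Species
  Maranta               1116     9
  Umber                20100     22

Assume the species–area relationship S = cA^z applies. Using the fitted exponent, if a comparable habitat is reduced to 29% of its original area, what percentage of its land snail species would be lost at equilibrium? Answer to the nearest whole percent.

32%

z = ln(22/9) / ln(20100/1116) = 0.8938 / 2.8910 = 0.3092
S_new/S_old = (A_new/A_old)^z = 0.29^0.3092 = exp(0.3092 × -1.2379) = 0.682
Fraction lost = 1 − 0.682 = 0.318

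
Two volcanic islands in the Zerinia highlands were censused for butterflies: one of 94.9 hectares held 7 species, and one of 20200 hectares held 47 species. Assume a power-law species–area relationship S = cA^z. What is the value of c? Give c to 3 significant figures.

z = ln(S₂/S₁) / ln(A₂/A₁) = ln(47/7) / ln(20200/94.9) = 1.9042 / 5.3606 = 0.3552
c = S₁ / A₁^z = 7 / 94.9^0.3552 = 7 / 5.039 = 1.389

1.39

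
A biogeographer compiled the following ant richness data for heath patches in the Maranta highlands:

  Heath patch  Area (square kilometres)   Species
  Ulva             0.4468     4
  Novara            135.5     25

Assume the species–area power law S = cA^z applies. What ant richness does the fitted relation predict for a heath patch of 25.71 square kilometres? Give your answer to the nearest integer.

z = ln(25/4) / ln(135.5/0.4468) = 1.8326 / 5.7146 = 0.3207
c = 4 / 0.4468^0.3207 = 4 / 0.7723 = 5.179
S₃ = 5.179 × 25.71^0.3207 = 5.179 × 2.833 ≈ 14.67

15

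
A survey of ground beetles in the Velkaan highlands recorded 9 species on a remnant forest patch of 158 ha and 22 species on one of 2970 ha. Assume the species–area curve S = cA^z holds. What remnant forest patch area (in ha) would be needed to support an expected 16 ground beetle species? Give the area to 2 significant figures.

z = ln(22/9) / ln(2970/158) = 0.8938 / 2.9337 = 0.3047
c = 9 / 158^0.3047 = 9 / 4.676 = 1.925
A = (16/1.925)^(1/0.3047) ⇒ ln A = ln(8.313)/0.3047 = 6.9511
A = e^6.9511 ≈ 1044 ha

1000 ha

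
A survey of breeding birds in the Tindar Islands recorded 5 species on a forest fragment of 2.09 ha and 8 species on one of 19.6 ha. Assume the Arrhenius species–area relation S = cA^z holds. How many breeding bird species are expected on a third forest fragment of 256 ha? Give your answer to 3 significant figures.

13.7

z = ln(8/5) / ln(19.6/2.09) = 0.4700 / 2.2384 = 0.2100
c = 5 / 2.09^0.2100 = 5 / 1.167 = 4.283
S₃ = 4.283 × 256^0.2100 = 4.283 × 3.204 ≈ 13.72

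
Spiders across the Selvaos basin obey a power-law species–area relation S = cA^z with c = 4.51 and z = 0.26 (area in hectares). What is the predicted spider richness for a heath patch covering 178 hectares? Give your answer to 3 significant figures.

S = 4.51 × 178^0.26
ln S = ln 4.51 + 0.26 × ln 178 = 1.5063 + 0.26 × 5.1818 = 2.8536
S = e^2.8536 ≈ 17.35

17.3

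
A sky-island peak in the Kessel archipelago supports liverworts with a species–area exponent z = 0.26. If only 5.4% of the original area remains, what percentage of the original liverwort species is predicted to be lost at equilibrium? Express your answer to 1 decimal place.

S_new/S_old = (A_new/A_old)^z = 0.054^0.26
= exp(0.26 × ln 0.054) = exp(0.26 × -2.9188) = exp(-0.7589) ≈ 0.4682
Fraction lost = 1 − 0.4682 = 0.5318

53.2%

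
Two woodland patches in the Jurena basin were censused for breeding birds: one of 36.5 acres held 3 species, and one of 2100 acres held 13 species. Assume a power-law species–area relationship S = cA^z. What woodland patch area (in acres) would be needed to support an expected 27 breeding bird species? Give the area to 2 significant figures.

16000 acres

z = ln(13/3) / ln(2100/36.5) = 1.4663 / 4.0524 = 0.3618
c = 3 / 36.5^0.3618 = 3 / 3.675 = 0.8162
A = (27/0.8162)^(1/0.3618) ⇒ ln A = ln(33.08)/0.3618 = 9.6696
A = e^9.6696 ≈ 15829 acres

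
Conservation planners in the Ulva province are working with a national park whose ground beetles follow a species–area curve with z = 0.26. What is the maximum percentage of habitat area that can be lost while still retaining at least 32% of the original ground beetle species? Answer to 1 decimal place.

Need (A_new/A_old)^0.26 = 0.32, so A_new/A_old = 0.32^(1/0.26) = 0.32^3.846
ln(A_new/A_old) = ln 0.32 / 0.26 = -1.1394 / 0.26 = -4.3824
A_new/A_old = e^-4.3824 ≈ 0.01249
Fraction that can be lost = 1 − 0.01249 = 0.9875

98.8%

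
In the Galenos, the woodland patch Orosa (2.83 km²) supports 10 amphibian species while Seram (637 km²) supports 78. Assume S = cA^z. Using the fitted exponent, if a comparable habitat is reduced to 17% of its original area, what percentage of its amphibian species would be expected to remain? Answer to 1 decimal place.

z = ln(78/10) / ln(637/2.83) = 2.0541 / 5.4165 = 0.3792
S_new/S_old = (A_new/A_old)^z = 0.17^0.3792 = exp(0.3792 × -1.7720) = 0.5107

51.1%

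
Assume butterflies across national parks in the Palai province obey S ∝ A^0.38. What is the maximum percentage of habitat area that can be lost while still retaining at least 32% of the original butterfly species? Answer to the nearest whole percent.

95%

Need (A_new/A_old)^0.38 = 0.32, so A_new/A_old = 0.32^(1/0.38) = 0.32^2.632
ln(A_new/A_old) = ln 0.32 / 0.38 = -1.1394 / 0.38 = -2.9985
A_new/A_old = e^-2.9985 ≈ 0.04986
Fraction that can be lost = 1 − 0.04986 = 0.9501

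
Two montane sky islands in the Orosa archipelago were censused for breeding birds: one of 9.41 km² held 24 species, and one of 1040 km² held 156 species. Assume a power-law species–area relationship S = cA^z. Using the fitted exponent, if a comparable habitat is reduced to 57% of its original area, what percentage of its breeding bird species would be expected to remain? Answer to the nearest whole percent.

80%

z = ln(156/24) / ln(1040/9.41) = 1.8718 / 4.7052 = 0.3978
S_new/S_old = (A_new/A_old)^z = 0.57^0.3978 = exp(0.3978 × -0.5621) = 0.7996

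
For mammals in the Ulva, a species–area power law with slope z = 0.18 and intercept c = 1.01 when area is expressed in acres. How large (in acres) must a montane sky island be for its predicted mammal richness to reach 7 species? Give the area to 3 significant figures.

7 = 1.01 × A^0.18  ⇒  A^0.18 = 7/1.01 = 6.931
ln A = ln(6.931) / 0.18 = 1.9360 / 0.18 = 10.7553
A = e^10.7553 ≈ 46879 acres

46900 acres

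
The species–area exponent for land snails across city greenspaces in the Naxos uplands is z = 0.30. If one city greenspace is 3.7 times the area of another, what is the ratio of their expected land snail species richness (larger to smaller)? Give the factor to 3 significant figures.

1.48

S₂/S₁ = (A₂/A₁)^z = 3.7^0.3
ln(S₂/S₁) = 0.3 × ln 3.7 = 0.3 × 1.3083 = 0.3925
S₂/S₁ = e^0.3925 ≈ 1.481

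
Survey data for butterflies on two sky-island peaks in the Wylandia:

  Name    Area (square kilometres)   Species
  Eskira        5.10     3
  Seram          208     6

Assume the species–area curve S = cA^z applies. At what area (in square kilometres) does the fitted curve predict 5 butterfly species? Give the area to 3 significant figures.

z = ln(6/3) / ln(208/5.1) = 0.6931 / 3.7083 = 0.1869
c = 3 / 5.1^0.1869 = 3 / 1.356 = 2.212
A = (5/2.212)^(1/0.1869) ⇒ ln A = ln(2.26)/0.1869 = 4.3621
A = e^4.3621 ≈ 78.42 square kilometres

78.4 square kilometres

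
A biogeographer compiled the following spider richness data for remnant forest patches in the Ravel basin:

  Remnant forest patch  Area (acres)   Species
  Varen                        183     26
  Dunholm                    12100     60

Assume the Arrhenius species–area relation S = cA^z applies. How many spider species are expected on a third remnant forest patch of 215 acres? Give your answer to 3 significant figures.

26.8

z = ln(60/26) / ln(12100/183) = 0.8362 / 4.1915 = 0.1995
c = 26 / 183^0.1995 = 26 / 2.827 = 9.196
S₃ = 9.196 × 215^0.1995 = 9.196 × 2.92 ≈ 26.85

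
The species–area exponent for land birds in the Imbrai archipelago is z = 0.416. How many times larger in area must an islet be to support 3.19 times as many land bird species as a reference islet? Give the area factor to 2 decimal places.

(A₂/A₁)^0.416 = 3.19, so A₂/A₁ = 3.19^(1/0.416) = 3.19^2.404
ln(A₂/A₁) = ln 3.19 / 0.416 = 1.1600 / 0.416 = 2.7885
A₂/A₁ = e^2.7885 ≈ 16.26

16.26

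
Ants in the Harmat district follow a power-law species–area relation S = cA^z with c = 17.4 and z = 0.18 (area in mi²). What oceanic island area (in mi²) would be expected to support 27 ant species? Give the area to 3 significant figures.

27 = 17.4 × A^0.18  ⇒  A^0.18 = 27/17.4 = 1.552
ln A = ln(1.552) / 0.18 = 0.4394 / 0.18 = 2.4409
A = e^2.4409 ≈ 11.48 mi²

11.5 mi²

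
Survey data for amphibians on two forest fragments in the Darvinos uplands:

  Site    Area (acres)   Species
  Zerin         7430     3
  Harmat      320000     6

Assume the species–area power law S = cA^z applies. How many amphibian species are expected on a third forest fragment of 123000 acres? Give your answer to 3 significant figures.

5.03

z = ln(6/3) / ln(320000/7430) = 0.6931 / 3.7628 = 0.1842
c = 3 / 7430^0.1842 = 3 / 5.165 = 0.5808
S₃ = 0.5808 × 123000^0.1842 = 0.5808 × 8.662 ≈ 5.031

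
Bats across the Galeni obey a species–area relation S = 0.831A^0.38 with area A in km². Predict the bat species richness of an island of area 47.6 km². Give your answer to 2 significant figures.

3.6

S = 0.831 × 47.6^0.38
ln S = ln 0.831 + 0.38 × ln 47.6 = -0.1851 + 0.38 × 3.8628 = 1.2828
S = e^1.2828 ≈ 3.607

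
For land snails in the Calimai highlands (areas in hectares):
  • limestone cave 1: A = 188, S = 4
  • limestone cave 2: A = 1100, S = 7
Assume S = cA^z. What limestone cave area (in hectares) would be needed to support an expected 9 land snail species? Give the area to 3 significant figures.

z = ln(7/4) / ln(1100/188) = 0.5596 / 1.7666 = 0.3168
c = 4 / 188^0.3168 = 4 / 5.253 = 0.7615
A = (9/0.7615)^(1/0.3168) ⇒ ln A = ln(11.82)/0.3168 = 7.7964
A = e^7.7964 ≈ 2432 hectares

2430 hectares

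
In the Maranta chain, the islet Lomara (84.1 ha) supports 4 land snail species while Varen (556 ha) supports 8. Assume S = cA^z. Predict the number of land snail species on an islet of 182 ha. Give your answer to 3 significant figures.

z = ln(8/4) / ln(556/84.1) = 0.6931 / 1.8888 = 0.3670
c = 4 / 84.1^0.3670 = 4 / 5.086 = 0.7865
S₃ = 0.7865 × 182^0.3670 = 0.7865 × 6.752 ≈ 5.31

5.31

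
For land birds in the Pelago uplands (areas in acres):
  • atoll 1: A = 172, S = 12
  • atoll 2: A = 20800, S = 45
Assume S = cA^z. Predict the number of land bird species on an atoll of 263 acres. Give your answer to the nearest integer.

13

z = ln(45/12) / ln(20800/172) = 1.3218 / 4.7952 = 0.2756
c = 12 / 172^0.2756 = 12 / 4.132 = 2.904
S₃ = 2.904 × 263^0.2756 = 2.904 × 4.646 ≈ 13.49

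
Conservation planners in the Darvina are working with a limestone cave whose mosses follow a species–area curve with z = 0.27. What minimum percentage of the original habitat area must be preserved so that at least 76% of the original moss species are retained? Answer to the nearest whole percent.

Need (A_new/A_old)^0.27 = 0.76, so A_new/A_old = 0.76^(1/0.27) = 0.76^3.704
ln(A_new/A_old) = ln 0.76 / 0.27 = -0.2744 / 0.27 = -1.0164
A_new/A_old = e^-1.0164 ≈ 0.3619

36%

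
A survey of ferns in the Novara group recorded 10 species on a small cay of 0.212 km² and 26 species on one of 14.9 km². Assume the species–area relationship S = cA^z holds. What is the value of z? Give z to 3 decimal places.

0.225

Taking logs: ln S = ln c + z ln A, so z = (ln S₂ − ln S₁)/(ln A₂ − ln A₁).
z = ln(26/10) / ln(14.9/0.212) = ln(2.6) / ln(70.28) = 0.9555 / 4.2525 = 0.2247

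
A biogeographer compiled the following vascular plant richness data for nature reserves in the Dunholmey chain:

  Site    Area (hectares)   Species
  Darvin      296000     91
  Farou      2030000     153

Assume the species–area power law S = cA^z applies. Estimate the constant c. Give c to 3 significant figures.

3.04

z = ln(S₂/S₁) / ln(A₂/A₁) = ln(153/91) / ln(2030000/296000) = 0.5196 / 1.9254 = 0.2699
c = S₁ / A₁^z = 91 / 296000^0.2699 = 91 / 29.95 = 3.038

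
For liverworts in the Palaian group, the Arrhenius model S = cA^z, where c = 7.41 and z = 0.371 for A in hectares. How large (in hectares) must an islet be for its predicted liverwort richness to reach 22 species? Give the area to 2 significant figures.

19 hectares

22 = 7.41 × A^0.371  ⇒  A^0.371 = 22/7.41 = 2.969
ln A = ln(2.969) / 0.371 = 1.0882 / 0.371 = 2.9332
A = e^2.9332 ≈ 18.79 hectares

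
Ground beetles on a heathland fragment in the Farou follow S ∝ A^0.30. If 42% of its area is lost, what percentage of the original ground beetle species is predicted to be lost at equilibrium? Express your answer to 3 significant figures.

15.1%

S_new/S_old = (A_new/A_old)^z = 0.58^0.3
= exp(0.3 × ln 0.58) = exp(0.3 × -0.5447) = exp(-0.1634) ≈ 0.8492
Fraction lost = 1 − 0.8492 = 0.1508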